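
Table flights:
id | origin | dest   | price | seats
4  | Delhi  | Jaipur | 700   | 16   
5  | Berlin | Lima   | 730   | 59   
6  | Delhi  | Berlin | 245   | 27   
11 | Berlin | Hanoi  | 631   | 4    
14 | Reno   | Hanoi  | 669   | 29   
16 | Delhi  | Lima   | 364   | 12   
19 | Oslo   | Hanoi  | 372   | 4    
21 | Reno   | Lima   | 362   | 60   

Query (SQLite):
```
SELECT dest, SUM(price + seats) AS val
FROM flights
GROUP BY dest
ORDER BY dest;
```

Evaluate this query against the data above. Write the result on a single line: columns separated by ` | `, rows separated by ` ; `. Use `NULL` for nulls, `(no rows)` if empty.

For each row compute price + seats.
Group by dest; take SUM of the expression per group.
  Berlin: ids {6} → SUM(price + seats)=272
  Hanoi: ids {11, 14, 19} → SUM(price + seats)=1709
  Jaipur: ids {4} → SUM(price + seats)=716
  Lima: ids {5, 16, 21} → SUM(price + seats)=1587

Berlin | 272 ; Hanoi | 1709 ; Jaipur | 716 ; Lima | 1587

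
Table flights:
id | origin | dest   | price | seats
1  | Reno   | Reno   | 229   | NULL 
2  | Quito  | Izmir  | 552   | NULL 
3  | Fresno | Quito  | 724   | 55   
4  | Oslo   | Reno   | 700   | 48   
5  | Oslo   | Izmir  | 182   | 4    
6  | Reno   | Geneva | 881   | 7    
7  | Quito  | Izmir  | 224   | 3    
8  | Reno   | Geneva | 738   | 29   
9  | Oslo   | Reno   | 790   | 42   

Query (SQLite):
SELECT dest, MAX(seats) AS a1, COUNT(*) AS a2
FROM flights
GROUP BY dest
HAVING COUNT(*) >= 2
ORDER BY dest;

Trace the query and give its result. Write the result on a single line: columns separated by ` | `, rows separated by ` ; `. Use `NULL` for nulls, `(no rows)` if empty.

Geneva | 29 | 2 ; Izmir | 4 | 3 ; Reno | 48 | 3

Group flights by dest.
Per group compute: MAX(seats), COUNT(*).
HAVING: drop groups with fewer than 2 rows.
  Geneva: ids {6, 8} → MAX(seats)=29, COUNT(*)=2
  Izmir: ids {2, 5, 7} → MAX(seats)=4, COUNT(*)=3
  Quito: ids {3} → MAX(seats)=55, COUNT(*)=1
  Reno: ids {1, 4, 9} → MAX(seats)=48, COUNT(*)=3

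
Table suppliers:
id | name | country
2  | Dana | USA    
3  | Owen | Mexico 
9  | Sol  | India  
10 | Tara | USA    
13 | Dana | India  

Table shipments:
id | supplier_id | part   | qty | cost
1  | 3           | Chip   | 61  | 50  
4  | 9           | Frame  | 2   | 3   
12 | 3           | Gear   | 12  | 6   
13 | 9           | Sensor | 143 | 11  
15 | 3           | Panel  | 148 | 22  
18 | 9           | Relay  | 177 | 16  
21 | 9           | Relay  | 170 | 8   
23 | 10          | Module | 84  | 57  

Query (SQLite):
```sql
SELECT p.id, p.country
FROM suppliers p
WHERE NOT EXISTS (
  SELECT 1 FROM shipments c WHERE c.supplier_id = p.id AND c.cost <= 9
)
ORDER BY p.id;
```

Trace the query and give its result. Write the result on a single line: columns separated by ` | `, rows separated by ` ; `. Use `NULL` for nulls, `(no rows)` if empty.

2 | USA ; 10 | USA ; 13 | India

For each suppliers row, check whether any shipments with matching supplier_id has cost <= 9.
Keep rows where that is false.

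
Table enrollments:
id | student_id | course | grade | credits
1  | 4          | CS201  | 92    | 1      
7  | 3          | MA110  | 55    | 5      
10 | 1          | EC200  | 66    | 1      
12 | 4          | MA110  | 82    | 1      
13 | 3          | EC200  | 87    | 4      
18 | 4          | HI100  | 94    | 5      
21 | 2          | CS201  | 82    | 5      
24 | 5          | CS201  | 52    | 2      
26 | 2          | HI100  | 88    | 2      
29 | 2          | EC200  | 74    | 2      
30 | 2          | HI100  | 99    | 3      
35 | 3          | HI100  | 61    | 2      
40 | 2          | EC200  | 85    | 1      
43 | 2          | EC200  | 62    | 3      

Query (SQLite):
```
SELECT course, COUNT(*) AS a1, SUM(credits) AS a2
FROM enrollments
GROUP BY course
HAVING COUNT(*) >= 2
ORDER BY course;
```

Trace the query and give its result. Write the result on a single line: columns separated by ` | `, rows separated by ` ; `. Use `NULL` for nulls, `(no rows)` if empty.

CS201 | 3 | 8 ; EC200 | 5 | 11 ; HI100 | 4 | 12 ; MA110 | 2 | 6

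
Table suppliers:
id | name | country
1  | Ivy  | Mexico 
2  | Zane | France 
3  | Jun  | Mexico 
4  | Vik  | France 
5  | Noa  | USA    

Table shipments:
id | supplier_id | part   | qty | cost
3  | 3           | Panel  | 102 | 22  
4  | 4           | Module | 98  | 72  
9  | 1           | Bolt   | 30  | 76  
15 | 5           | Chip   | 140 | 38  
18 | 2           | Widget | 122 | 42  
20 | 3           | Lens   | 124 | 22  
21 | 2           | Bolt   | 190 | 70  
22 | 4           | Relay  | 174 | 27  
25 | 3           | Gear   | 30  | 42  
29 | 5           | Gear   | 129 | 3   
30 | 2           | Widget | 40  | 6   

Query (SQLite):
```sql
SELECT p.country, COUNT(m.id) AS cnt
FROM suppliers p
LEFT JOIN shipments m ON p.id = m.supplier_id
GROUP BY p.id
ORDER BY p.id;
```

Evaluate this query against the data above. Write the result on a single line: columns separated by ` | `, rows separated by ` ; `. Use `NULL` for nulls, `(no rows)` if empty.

Mexico | 1 ; France | 3 ; Mexico | 3 ; France | 2 ; USA | 2

LEFT JOIN keeps every suppliers row; unmatched ones get NULL for shipments columns.
Group by suppliers.id and compute COUNT(m.id). COUNT(col) of an all-NULL group is 0.
  1: ids {9} → COUNT(m.id)=1
  2: ids {18, 21, 30} → COUNT(m.id)=3
  3: ids {3, 20, 25} → COUNT(m.id)=3
  4: ids {4, 22} → COUNT(m.id)=2
  5: ids {15, 29} → COUNT(m.id)=2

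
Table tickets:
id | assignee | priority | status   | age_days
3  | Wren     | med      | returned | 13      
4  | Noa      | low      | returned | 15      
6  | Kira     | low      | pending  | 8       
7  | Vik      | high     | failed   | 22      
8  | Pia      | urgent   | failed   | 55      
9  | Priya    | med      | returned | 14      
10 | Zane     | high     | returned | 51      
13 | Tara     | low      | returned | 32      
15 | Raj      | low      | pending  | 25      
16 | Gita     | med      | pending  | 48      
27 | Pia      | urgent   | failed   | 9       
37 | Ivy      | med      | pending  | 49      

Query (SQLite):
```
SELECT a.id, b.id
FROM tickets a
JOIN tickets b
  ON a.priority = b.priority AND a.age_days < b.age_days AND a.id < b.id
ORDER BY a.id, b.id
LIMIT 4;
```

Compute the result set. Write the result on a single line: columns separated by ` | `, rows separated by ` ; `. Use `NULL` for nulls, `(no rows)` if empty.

3 | 9 ; 3 | 16 ; 3 | 37 ; 4 | 13

Pairs (a,b) with same priority, a.age_days < b.age_days, a.id < b.id.
priority groups: high:{7,10} low:{4,6,13,15} med:{3,9,16,37} urgent:{8,27}
Ordered by (a.id, b.id); first 4.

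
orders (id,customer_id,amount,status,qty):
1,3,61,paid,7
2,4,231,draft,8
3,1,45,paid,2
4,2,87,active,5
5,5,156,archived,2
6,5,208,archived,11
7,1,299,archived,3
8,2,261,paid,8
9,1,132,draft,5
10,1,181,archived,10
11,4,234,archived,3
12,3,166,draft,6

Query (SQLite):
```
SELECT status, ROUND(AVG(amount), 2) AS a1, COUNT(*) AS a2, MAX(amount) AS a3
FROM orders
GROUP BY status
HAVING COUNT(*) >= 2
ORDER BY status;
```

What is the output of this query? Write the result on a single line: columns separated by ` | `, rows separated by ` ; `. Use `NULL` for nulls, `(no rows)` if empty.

archived | 215.6 | 5 | 299 ; draft | 176.33 | 3 | 231 ; paid | 122.33 | 3 | 261

Group orders by status.
Per group compute: ROUND(AVG(amount), 2), COUNT(*), MAX(amount).
HAVING: drop groups with fewer than 2 rows.
  active: ids {4} → ROUND(AVG(amount), 2)=87, COUNT(*)=1, MAX(amount)=87
  archived: ids {5, 6, 7, 10, 11} → ROUND(AVG(amount), 2)=215.6, COUNT(*)=5, MAX(amount)=299
  draft: ids {2, 9, 12} → ROUND(AVG(amount), 2)=176.33, COUNT(*)=3, MAX(amount)=231
  paid: ids {1, 3, 8} → ROUND(AVG(amount), 2)=122.33, COUNT(*)=3, MAX(amount)=261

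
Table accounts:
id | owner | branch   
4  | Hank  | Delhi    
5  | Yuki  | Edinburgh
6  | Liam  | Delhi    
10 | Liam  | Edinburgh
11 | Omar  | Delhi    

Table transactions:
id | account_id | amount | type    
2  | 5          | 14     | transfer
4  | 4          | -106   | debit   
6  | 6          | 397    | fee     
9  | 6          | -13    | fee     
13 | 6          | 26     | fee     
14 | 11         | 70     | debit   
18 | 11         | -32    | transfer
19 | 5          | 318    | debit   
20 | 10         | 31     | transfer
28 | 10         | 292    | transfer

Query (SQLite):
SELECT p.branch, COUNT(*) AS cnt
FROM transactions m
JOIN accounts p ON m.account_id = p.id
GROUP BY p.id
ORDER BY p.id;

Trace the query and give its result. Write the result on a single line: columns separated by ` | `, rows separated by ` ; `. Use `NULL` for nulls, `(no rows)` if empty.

Join each transactions row to its accounts via account_id.
Group joined rows by accounts.id; compute COUNT(*) per group.
  4: ids {4} → COUNT(*)=1
  5: ids {2, 19} → COUNT(*)=2
  6: ids {6, 9, 13} → COUNT(*)=3
  10: ids {20, 28} → COUNT(*)=2
  11: ids {14, 18} → COUNT(*)=2

Delhi | 1 ; Edinburgh | 2 ; Delhi | 3 ; Edinburgh | 2 ; Delhi | 2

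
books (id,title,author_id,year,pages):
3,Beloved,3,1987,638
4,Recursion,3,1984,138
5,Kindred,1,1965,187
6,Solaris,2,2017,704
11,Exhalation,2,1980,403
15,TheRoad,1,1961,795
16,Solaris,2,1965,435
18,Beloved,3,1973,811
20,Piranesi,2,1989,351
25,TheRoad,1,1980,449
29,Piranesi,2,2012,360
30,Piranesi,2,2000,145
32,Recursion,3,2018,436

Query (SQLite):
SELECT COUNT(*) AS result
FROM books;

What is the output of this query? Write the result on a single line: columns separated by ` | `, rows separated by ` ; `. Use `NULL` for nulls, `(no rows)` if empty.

All pages values: [638, 138, 187, 704, 403, 795, 435, 811, 351, 449, 360, 145, 436].
COUNT(*) counts rows → 13.

13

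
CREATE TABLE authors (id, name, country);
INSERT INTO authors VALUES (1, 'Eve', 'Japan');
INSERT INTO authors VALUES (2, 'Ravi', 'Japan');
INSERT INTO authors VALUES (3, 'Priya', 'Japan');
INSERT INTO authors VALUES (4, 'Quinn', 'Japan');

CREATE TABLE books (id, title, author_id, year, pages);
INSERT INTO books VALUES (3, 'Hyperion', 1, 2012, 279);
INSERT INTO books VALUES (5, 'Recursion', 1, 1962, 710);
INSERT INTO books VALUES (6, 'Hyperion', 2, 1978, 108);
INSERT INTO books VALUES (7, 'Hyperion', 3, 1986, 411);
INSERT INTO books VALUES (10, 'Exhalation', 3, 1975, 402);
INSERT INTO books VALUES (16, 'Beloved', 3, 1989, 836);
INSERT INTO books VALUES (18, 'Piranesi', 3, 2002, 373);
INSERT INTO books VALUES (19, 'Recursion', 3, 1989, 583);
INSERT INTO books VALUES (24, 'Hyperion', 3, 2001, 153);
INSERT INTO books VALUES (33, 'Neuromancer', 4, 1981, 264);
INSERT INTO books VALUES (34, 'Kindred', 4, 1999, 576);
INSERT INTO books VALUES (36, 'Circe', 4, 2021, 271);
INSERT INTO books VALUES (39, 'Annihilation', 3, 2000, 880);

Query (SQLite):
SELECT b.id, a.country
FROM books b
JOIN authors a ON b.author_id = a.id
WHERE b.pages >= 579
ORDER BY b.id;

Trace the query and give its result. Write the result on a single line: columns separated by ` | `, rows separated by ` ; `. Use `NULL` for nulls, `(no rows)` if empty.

5 | Japan ; 16 | Japan ; 19 | Japan ; 39 | Japan

Each books row matches the authors row where author_id = authors.id.
Then keep rows with b.pages >= 579.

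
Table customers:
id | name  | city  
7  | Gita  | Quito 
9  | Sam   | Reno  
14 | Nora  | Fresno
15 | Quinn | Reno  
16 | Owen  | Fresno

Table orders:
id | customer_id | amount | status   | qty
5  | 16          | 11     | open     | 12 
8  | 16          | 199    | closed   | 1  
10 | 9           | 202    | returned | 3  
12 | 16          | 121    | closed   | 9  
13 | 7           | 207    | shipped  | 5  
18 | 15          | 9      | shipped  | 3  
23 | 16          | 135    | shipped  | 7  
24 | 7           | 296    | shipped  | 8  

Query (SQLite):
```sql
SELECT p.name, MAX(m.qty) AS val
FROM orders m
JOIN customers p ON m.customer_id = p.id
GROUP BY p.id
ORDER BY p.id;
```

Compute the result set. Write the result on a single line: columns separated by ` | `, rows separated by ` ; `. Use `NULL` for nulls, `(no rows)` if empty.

Gita | 8 ; Sam | 3 ; Quinn | 3 ; Owen | 12

Join each orders row to its customers via customer_id.
Group joined rows by customers.id; compute MAX(m.qty) per group.
  7: ids {13, 24} → MAX(m.qty)=8
  9: ids {10} → MAX(m.qty)=3
  15: ids {18} → MAX(m.qty)=3
  16: ids {5, 8, 12, 23} → MAX(m.qty)=12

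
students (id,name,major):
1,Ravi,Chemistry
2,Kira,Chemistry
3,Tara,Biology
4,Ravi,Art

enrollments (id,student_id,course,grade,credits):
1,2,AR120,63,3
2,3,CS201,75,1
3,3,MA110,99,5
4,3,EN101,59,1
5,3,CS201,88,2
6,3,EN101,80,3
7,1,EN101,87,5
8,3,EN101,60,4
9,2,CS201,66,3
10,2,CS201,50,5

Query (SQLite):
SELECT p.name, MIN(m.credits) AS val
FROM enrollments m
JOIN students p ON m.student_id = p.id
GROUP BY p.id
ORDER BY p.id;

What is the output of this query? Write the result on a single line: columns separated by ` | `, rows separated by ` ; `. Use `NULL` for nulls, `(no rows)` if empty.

Ravi | 5 ; Kira | 3 ; Tara | 1

Join each enrollments row to its students via student_id.
Group joined rows by students.id; compute MIN(m.credits) per group.
  1: ids {7} → MIN(m.credits)=5
  2: ids {1, 9, 10} → MIN(m.credits)=3
  3: ids {2, 3, 4, 5, 6, 8} → MIN(m.credits)=1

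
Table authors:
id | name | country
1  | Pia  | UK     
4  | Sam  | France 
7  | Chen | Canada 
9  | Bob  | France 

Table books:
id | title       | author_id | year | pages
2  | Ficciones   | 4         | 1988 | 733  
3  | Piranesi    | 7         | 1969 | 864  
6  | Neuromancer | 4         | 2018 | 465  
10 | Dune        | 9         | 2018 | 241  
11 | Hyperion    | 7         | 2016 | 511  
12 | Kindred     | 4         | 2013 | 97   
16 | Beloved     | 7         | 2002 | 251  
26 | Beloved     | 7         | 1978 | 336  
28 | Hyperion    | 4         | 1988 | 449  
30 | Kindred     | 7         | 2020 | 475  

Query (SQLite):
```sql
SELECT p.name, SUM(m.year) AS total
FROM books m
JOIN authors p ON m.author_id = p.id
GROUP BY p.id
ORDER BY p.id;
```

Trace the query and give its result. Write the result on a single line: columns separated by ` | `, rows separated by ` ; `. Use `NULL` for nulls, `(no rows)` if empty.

Join each books row to its authors via author_id.
Group joined rows by authors.id; compute SUM(m.year) per group.
  4: ids {2, 6, 12, 28} → SUM(m.year)=8007
  7: ids {3, 11, 16, 26, 30} → SUM(m.year)=9985
  9: ids {10} → SUM(m.year)=2018

Sam | 8007 ; Chen | 9985 ; Bob | 2018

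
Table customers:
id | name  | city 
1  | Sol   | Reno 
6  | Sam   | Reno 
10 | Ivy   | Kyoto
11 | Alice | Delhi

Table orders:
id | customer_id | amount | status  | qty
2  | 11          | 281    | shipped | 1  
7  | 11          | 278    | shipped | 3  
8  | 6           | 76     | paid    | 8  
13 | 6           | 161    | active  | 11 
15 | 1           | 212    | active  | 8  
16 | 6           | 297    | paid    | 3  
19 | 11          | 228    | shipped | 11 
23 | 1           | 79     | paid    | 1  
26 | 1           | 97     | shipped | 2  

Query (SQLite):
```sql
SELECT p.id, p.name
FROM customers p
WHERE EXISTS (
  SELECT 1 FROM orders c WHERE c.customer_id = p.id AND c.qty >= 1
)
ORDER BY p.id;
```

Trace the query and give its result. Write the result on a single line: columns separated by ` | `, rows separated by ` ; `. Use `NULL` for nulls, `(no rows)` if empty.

1 | Sol ; 6 | Sam ; 11 | Alice

For each customers row, check whether any orders with matching customer_id has qty >= 1.
Keep rows where that is true.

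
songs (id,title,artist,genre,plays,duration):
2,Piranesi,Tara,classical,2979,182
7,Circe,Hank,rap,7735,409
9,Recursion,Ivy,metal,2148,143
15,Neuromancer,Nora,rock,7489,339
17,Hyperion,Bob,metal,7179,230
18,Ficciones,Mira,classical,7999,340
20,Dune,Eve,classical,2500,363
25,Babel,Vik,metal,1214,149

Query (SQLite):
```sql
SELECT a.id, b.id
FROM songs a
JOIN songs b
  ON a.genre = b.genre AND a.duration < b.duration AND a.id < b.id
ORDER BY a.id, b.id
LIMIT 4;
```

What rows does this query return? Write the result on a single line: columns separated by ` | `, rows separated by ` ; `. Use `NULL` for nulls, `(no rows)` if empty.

Pairs (a,b) with same genre, a.duration < b.duration, a.id < b.id.
genre groups: classical:{2,18,20} metal:{9,17,25} rap:{7} rock:{15}
Ordered by (a.id, b.id); first 4.

2 | 18 ; 2 | 20 ; 9 | 17 ; 9 | 25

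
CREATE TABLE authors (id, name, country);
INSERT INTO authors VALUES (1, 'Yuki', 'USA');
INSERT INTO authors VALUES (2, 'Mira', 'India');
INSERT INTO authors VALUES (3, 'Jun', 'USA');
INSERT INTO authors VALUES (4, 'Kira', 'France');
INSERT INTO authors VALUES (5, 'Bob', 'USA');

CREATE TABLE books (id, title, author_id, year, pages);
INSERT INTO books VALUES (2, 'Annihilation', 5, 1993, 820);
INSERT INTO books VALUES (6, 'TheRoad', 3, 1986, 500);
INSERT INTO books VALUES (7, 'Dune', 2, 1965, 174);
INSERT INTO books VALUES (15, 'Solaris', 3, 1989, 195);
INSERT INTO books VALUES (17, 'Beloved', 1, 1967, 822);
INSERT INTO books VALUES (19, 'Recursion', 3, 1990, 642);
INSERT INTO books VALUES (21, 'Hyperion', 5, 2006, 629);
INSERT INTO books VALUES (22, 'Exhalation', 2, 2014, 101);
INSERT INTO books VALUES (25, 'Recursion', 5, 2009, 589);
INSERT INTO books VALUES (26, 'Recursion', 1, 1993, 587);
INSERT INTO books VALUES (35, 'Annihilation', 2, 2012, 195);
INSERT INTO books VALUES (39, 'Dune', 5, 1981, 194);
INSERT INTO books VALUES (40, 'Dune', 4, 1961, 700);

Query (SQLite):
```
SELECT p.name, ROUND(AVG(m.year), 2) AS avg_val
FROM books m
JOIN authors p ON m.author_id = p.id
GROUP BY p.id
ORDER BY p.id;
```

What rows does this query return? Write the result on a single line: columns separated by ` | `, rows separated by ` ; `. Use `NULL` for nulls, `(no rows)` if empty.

Join each books row to its authors via author_id.
Group joined rows by authors.id; compute ROUND(AVG(m.year), 2) per group.
  1: ids {17, 26} → ROUND(AVG(m.year), 2)=1980
  2: ids {7, 22, 35} → ROUND(AVG(m.year), 2)=1997
  3: ids {6, 15, 19} → ROUND(AVG(m.year), 2)=1988.33
  4: ids {40} → ROUND(AVG(m.year), 2)=1961
  5: ids {2, 21, 25, 39} → ROUND(AVG(m.year), 2)=1997.25

Yuki | 1980 ; Mira | 1997 ; Jun | 1988.33 ; Kira | 1961 ; Bob | 1997.25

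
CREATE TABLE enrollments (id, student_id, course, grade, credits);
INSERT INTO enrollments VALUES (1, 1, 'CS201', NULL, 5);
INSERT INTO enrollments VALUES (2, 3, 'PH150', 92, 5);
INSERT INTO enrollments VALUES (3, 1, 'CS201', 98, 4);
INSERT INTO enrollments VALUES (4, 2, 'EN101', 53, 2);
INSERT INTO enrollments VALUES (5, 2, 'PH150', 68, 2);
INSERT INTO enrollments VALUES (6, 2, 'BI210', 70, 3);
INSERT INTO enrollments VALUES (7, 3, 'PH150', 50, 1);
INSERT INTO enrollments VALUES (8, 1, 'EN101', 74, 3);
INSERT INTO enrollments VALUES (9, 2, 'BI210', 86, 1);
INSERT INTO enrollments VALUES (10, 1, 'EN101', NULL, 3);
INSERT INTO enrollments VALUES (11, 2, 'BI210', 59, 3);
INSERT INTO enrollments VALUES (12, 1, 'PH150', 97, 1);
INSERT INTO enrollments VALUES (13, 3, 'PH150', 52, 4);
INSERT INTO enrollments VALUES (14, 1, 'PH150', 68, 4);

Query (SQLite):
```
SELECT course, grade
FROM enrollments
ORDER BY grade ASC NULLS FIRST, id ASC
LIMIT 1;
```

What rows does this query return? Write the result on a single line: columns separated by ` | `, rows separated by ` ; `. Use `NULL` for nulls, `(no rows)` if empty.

CS201 | NULL

Sort by grade asc, tiebreak id asc: (NULL, id=1), (NULL, id=10), (50, id=7), (52, id=13) …. Take first 1.
NULLS FIRST: NULL grade rows go before all non-NULL rows (among themselves ordered by id asc).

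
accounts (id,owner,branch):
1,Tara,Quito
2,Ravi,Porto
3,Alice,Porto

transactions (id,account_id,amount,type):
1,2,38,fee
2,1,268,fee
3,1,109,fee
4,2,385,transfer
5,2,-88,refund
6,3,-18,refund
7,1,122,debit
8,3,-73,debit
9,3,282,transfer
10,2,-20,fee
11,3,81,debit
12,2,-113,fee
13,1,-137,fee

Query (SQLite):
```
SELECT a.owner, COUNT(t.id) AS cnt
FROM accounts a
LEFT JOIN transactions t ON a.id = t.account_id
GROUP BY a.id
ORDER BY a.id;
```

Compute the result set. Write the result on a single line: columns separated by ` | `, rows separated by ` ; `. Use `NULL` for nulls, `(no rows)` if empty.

LEFT JOIN keeps every accounts row; unmatched ones get NULL for transactions columns.
Group by accounts.id and compute COUNT(t.id). COUNT(col) of an all-NULL group is 0.
  1: ids {2, 3, 7, 13} → COUNT(t.id)=4
  2: ids {1, 4, 5, 10, 12} → COUNT(t.id)=5
  3: ids {6, 8, 9, 11} → COUNT(t.id)=4

Tara | 4 ; Ravi | 5 ; Alice | 4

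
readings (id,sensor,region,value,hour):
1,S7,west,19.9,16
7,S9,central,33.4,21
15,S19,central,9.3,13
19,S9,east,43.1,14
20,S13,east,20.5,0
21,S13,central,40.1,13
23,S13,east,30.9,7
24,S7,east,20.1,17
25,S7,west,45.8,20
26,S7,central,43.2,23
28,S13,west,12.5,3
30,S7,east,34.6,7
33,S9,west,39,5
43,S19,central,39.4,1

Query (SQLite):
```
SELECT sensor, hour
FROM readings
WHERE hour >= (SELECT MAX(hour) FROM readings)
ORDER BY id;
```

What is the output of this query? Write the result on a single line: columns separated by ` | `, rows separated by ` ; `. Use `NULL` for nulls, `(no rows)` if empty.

S7 | 23

Scalar subquery: MAX(hour) over all readings rows = 23.
Keep rows where hour >= that value.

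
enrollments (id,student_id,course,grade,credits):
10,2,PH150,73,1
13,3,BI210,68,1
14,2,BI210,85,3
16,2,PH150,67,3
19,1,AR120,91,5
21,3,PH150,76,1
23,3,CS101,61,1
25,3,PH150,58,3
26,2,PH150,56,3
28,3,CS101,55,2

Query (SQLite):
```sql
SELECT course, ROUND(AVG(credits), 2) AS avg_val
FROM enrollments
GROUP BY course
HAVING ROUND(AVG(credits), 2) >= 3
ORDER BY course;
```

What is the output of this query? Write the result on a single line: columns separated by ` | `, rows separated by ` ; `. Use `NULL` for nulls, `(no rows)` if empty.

Partition enrollments by course; compute ROUND(AVG(credits), 2) within each group.
HAVING: keep groups where ROUND(AVG(credits), 2) >= 3.
  AR120: ids {19} → ROUND(AVG(credits), 2)=5
  BI210: ids {13, 14} → ROUND(AVG(credits), 2)=2
  CS101: ids {23, 28} → ROUND(AVG(credits), 2)=1.5
  PH150: ids {10, 16, 21, 25, 26} → ROUND(AVG(credits), 2)=2.2

AR120 | 5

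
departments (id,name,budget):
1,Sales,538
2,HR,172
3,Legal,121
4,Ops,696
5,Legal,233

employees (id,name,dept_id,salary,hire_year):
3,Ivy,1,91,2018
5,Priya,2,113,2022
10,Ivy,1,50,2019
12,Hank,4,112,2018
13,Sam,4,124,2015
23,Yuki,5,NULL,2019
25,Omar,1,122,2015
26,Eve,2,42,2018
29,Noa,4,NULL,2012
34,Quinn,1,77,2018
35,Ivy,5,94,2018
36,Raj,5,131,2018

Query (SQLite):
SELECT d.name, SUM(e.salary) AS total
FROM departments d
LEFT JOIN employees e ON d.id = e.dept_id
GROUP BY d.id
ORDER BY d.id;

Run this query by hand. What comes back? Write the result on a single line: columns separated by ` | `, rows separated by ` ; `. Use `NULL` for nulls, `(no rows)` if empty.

Sales | 340 ; HR | 155 ; Legal | NULL ; Ops | 236 ; Legal | 225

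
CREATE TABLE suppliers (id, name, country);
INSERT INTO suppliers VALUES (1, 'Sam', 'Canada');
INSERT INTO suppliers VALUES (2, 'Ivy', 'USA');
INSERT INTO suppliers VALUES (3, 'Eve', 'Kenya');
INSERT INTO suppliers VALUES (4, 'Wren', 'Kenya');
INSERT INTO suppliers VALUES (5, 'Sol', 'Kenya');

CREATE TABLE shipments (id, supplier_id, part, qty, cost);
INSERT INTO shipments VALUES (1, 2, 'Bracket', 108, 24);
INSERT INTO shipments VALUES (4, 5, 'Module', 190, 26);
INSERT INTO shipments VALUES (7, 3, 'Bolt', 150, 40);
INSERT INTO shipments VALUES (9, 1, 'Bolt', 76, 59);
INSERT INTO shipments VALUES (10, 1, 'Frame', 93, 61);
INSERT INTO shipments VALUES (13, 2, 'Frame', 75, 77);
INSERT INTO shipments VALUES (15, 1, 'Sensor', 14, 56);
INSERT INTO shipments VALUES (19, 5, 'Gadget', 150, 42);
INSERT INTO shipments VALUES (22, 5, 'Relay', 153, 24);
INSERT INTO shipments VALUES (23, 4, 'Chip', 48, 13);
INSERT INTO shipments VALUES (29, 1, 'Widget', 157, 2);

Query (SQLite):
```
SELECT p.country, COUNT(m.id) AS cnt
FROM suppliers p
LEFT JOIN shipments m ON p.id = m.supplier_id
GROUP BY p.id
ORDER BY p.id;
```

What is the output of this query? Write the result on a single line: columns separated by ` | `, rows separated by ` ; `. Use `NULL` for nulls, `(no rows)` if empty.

Canada | 4 ; USA | 2 ; Kenya | 1 ; Kenya | 1 ; Kenya | 3

LEFT JOIN keeps every suppliers row; unmatched ones get NULL for shipments columns.
Group by suppliers.id and compute COUNT(m.id). COUNT(col) of an all-NULL group is 0.
  1: ids {9, 10, 15, 29} → COUNT(m.id)=4
  2: ids {1, 13} → COUNT(m.id)=2
  3: ids {7} → COUNT(m.id)=1
  4: ids {23} → COUNT(m.id)=1
  5: ids {4, 19, 22} → COUNT(m.id)=3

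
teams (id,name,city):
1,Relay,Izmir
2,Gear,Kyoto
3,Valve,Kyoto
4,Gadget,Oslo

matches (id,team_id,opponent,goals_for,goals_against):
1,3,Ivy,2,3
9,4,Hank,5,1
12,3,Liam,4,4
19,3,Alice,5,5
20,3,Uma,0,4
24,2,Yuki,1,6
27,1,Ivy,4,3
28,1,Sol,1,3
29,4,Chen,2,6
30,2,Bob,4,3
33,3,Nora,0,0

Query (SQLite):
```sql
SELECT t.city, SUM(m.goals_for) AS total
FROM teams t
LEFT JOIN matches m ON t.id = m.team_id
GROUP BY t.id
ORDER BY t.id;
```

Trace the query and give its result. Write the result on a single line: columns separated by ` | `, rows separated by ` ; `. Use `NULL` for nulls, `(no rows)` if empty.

Izmir | 5 ; Kyoto | 5 ; Kyoto | 11 ; Oslo | 7

LEFT JOIN keeps every teams row; unmatched ones get NULL for matches columns.
Group by teams.id and compute SUM(m.goals_for). SUM over an all-NULL group is NULL.
  1: ids {27, 28} → SUM(m.goals_for)=5
  2: ids {24, 30} → SUM(m.goals_for)=5
  3: ids {1, 12, 19, 20, 33} → SUM(m.goals_for)=11
  4: ids {9, 29} → SUM(m.goals_for)=7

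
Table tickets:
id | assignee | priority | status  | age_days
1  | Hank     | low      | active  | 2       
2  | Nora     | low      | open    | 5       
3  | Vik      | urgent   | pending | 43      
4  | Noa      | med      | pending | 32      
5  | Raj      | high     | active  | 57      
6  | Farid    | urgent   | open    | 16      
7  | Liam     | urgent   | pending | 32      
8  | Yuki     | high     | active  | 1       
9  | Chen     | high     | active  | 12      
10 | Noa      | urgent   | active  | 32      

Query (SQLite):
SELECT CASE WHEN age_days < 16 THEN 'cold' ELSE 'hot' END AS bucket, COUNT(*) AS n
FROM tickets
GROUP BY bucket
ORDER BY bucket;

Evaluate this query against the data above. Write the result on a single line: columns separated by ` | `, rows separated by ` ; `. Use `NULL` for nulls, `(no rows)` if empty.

cold | 4 ; hot | 6

Bucket rows by age_days < 16 → 'cold' else 'hot'; count each bucket.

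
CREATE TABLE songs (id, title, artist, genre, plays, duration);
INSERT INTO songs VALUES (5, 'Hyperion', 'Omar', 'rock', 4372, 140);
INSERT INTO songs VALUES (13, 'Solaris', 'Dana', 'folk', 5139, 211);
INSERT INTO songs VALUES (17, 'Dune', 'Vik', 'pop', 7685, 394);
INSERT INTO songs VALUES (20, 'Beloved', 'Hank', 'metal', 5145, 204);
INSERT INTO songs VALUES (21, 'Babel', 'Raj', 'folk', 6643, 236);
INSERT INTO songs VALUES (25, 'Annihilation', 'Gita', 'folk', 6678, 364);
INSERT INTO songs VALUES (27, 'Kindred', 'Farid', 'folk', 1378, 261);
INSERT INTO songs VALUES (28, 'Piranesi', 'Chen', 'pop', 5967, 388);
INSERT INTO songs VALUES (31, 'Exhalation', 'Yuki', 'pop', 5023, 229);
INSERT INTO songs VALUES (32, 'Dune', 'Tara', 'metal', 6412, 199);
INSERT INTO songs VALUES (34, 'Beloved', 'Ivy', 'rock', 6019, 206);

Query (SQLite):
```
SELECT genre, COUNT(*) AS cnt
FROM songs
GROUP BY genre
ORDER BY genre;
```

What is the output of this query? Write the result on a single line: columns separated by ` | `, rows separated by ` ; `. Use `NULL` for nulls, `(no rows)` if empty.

Partition songs by genre; compute COUNT(*) within each group.
  folk: ids {13, 21, 25, 27} → COUNT(*)=4
  metal: ids {20, 32} → COUNT(*)=2
  pop: ids {17, 28, 31} → COUNT(*)=3
  rock: ids {5, 34} → COUNT(*)=2

folk | 4 ; metal | 2 ; pop | 3 ; rock | 2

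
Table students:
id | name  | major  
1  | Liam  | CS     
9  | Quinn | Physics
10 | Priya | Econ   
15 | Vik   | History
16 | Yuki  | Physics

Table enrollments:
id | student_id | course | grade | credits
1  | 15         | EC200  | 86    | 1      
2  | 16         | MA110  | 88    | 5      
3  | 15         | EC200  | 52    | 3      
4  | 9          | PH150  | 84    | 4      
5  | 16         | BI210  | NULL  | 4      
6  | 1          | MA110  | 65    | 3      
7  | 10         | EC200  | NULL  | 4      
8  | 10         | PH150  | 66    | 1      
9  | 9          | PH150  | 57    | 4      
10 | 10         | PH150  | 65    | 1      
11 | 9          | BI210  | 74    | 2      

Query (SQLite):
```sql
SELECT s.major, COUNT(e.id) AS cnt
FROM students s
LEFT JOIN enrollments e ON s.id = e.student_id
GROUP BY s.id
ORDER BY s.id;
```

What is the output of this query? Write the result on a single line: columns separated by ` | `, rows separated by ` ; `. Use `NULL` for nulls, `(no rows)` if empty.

CS | 1 ; Physics | 3 ; Econ | 3 ; History | 2 ; Physics | 2

LEFT JOIN keeps every students row; unmatched ones get NULL for enrollments columns.
Group by students.id and compute COUNT(e.id). COUNT(col) of an all-NULL group is 0.
  1: ids {6} → COUNT(e.id)=1
  9: ids {4, 9, 11} → COUNT(e.id)=3
  10: ids {7, 8, 10} → COUNT(e.id)=3
  15: ids {1, 3} → COUNT(e.id)=2
  16: ids {2, 5} → COUNT(e.id)=2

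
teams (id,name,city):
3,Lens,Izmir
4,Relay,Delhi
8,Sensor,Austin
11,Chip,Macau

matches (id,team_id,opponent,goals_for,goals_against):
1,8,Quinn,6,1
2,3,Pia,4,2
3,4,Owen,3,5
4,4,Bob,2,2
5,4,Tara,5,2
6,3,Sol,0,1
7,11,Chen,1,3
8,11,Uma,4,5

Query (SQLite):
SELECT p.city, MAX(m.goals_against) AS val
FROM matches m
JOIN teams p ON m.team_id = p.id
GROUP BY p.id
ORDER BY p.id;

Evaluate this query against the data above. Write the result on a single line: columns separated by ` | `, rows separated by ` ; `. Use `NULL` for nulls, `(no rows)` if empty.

Join each matches row to its teams via team_id.
Group joined rows by teams.id; compute MAX(m.goals_against) per group.
  3: ids {2, 6} → MAX(m.goals_against)=2
  4: ids {3, 4, 5} → MAX(m.goals_against)=5
  8: ids {1} → MAX(m.goals_against)=1
  11: ids {7, 8} → MAX(m.goals_against)=5

Izmir | 2 ; Delhi | 5 ; Austin | 1 ; Macau | 5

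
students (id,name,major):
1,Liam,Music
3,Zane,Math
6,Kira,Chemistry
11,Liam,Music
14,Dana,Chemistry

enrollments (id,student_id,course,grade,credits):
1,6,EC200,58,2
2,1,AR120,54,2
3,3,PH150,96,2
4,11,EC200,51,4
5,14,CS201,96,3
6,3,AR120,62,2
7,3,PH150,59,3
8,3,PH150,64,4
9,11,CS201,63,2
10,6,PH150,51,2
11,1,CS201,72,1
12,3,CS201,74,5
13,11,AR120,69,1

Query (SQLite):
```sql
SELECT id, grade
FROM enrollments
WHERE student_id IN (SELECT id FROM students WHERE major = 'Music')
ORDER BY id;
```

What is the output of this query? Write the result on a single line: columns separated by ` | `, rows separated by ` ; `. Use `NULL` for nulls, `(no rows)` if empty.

2 | 54 ; 4 | 51 ; 9 | 63 ; 11 | 72 ; 13 | 69

Inner query: students.id where major = 'Music'.
Outer: keep enrollments rows whose student_id is in that set.
Inner query → {1, 11}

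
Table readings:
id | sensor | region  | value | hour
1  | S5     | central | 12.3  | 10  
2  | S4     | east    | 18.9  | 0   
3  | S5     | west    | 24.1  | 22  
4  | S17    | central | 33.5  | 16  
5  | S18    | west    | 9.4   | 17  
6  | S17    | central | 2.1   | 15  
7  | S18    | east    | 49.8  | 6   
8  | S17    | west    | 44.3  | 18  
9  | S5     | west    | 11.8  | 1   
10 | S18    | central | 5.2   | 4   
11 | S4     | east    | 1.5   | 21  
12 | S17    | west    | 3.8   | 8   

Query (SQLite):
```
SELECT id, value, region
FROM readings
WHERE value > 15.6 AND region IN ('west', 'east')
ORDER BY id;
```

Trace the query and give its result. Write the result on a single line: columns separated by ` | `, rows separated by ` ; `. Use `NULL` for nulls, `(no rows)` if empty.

2 | 18.9 | east ; 3 | 24.1 | west ; 7 | 49.8 | east ; 8 | 44.3 | west

value > 15.6: ids {2, 3, 4, 7, 8}
region IN ('west', 'east'): ids {2, 3, 5, 7, 8, 9, 11, 12}
Combine with AND.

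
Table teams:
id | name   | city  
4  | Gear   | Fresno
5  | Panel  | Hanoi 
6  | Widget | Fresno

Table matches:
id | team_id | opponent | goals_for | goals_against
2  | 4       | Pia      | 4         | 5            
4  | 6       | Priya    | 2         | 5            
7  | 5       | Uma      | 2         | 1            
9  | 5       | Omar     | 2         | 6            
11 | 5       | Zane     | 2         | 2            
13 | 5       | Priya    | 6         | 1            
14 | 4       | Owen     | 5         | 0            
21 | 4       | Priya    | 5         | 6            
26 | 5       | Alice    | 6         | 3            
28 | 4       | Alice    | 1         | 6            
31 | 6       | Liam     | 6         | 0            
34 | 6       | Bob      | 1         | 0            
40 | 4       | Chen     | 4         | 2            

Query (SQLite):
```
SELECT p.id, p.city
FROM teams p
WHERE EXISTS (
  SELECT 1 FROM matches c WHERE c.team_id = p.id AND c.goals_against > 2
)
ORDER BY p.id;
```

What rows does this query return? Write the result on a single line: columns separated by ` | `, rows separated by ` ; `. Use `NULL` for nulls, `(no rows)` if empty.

4 | Fresno ; 5 | Hanoi ; 6 | Fresno

For each teams row, check whether any matches with matching team_id has goals_against > 2.
Keep rows where that is true.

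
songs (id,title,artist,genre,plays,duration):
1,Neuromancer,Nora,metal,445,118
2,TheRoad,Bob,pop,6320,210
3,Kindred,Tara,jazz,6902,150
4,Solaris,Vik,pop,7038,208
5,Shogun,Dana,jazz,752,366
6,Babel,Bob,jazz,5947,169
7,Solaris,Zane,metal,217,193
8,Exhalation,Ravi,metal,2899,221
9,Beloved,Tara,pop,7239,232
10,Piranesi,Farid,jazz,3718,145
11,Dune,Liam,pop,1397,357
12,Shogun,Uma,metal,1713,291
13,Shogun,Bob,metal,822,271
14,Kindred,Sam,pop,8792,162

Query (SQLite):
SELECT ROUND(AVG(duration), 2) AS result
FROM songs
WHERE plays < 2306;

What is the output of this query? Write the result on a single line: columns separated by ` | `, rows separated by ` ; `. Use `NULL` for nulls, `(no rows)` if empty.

266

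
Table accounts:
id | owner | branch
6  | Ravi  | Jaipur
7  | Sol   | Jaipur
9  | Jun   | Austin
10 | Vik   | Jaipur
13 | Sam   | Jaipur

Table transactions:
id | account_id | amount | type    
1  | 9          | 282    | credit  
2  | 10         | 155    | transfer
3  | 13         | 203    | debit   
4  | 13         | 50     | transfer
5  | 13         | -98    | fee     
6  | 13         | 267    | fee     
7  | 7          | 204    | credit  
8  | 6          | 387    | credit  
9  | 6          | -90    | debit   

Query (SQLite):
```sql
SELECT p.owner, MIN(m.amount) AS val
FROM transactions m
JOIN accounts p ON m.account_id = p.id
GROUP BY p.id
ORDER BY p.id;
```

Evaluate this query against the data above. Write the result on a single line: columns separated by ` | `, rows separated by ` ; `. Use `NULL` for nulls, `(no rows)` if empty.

Ravi | -90 ; Sol | 204 ; Jun | 282 ; Vik | 155 ; Sam | -98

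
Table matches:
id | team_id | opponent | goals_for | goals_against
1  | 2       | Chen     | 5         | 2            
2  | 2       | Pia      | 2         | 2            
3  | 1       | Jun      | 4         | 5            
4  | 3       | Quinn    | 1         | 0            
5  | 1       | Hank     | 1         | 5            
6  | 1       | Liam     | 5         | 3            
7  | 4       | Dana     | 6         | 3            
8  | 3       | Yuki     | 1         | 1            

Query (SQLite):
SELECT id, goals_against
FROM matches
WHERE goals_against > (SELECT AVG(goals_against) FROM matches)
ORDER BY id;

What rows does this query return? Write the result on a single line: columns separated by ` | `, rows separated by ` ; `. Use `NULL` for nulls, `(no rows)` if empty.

Scalar subquery: AVG(goals_against) over all matches rows = 2.625.
Keep rows where goals_against > that value.

3 | 5 ; 5 | 5 ; 6 | 3 ; 7 | 3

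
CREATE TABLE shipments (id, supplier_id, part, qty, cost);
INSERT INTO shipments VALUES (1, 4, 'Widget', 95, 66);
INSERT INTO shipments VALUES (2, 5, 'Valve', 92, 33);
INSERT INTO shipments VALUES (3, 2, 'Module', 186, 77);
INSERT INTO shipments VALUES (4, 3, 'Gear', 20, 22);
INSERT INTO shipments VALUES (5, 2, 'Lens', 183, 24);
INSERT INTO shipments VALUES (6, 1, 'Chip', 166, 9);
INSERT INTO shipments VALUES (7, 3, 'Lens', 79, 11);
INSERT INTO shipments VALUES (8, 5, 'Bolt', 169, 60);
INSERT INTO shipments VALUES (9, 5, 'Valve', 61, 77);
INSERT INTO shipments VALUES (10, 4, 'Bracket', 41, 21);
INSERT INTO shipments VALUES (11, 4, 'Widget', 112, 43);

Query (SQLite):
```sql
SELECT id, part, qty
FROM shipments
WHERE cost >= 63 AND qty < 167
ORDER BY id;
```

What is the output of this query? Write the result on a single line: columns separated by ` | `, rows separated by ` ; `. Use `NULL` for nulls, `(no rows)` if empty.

1 | Widget | 95 ; 9 | Valve | 61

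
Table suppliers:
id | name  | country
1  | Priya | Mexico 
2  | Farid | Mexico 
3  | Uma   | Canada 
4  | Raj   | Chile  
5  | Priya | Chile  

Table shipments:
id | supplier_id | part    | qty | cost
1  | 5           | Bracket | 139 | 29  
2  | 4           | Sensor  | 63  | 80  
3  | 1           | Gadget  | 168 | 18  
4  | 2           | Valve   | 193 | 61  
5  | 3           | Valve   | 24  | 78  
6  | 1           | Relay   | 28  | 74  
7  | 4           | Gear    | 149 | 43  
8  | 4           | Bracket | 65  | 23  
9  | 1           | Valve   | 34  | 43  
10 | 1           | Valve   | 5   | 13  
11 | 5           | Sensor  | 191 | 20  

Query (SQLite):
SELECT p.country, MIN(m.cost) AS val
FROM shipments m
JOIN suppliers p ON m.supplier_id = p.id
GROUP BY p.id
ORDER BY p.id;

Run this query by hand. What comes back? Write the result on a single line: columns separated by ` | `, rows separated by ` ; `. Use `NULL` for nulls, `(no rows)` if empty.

Mexico | 13 ; Mexico | 61 ; Canada | 78 ; Chile | 23 ; Chile | 20

Join each shipments row to its suppliers via supplier_id.
Group joined rows by suppliers.id; compute MIN(m.cost) per group.
  1: ids {3, 6, 9, 10} → MIN(m.cost)=13
  2: ids {4} → MIN(m.cost)=61
  3: ids {5} → MIN(m.cost)=78
  4: ids {2, 7, 8} → MIN(m.cost)=23
  5: ids {1, 11} → MIN(m.cost)=20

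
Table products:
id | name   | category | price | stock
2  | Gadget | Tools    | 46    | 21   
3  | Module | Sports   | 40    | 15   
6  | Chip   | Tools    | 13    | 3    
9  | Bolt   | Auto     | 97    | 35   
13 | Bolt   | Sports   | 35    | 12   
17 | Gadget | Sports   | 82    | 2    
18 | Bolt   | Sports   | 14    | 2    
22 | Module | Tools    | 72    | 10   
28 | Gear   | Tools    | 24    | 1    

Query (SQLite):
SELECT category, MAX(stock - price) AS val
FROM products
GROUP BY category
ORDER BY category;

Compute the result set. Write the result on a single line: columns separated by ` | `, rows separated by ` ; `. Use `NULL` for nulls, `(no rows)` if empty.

For each row compute stock - price.
Group by category; take MAX of the expression per group.
  Auto: ids {9} → MAX(stock - price)=-62
  Sports: ids {3, 13, 17, 18} → MAX(stock - price)=-12
  Tools: ids {2, 6, 22, 28} → MAX(stock - price)=-10

Auto | -62 ; Sports | -12 ; Tools | -10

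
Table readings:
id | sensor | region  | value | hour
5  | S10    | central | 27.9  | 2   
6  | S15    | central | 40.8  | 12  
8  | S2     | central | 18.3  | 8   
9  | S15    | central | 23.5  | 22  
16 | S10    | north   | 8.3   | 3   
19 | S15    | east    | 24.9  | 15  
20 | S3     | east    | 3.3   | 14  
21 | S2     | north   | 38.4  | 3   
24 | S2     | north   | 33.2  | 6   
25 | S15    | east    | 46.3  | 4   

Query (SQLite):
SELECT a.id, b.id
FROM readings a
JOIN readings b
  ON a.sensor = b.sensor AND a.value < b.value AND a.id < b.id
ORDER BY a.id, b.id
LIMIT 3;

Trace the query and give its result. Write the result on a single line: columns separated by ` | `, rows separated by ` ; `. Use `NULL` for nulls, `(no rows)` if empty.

6 | 25 ; 8 | 21 ; 8 | 24

Pairs (a,b) with same sensor, a.value < b.value, a.id < b.id.
sensor groups: S10:{5,16} S15:{6,9,19,25} S2:{8,21,24} S3:{20}
Ordered by (a.id, b.id); first 3.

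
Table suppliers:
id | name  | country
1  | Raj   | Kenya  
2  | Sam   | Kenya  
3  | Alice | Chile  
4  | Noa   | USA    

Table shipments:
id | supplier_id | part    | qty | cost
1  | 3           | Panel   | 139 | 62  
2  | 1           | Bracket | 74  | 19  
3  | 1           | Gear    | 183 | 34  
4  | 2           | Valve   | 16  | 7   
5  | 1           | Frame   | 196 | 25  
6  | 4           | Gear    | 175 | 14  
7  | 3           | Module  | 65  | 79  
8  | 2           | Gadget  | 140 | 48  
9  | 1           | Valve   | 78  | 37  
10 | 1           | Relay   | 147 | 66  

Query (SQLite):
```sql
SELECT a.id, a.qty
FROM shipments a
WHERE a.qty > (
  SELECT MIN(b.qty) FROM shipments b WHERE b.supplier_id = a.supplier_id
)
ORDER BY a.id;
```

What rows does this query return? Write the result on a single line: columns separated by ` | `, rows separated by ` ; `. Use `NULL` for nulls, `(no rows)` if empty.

1 | 139 ; 3 | 183 ; 5 | 196 ; 8 | 140 ; 9 | 78 ; 10 | 147

For each shipments row a, compute MIN(qty) over rows sharing a.supplier_id.
Keep row a if a.qty > that per-group MIN.
  supplier_id=1: MIN(qty) = 74
  supplier_id=2: MIN(qty) = 16
  supplier_id=3: MIN(qty) = 65
  supplier_id=4: MIN(qty) = 175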